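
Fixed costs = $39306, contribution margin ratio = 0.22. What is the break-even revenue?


Formula: BER = Fixed Costs / Contribution Margin Ratio
BER = $39306 / 0.22
BER = $178663.64 (to the nearest cent)

$178663.64


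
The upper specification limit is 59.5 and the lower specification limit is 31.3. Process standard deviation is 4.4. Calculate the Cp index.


Cp = (59.5 - 31.3) / (6 * 4.4)

1.07


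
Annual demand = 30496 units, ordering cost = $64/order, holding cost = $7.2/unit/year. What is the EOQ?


Formula: EOQ = sqrt(2 * D * S / H)
Numerator: 2 * 30496 * 64 = 3903488
2DS/H = 3903488 / 7.2 = 542151.1
EOQ = sqrt(542151.1) = 736.3 units

736.3 units


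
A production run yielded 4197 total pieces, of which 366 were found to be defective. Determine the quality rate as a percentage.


Formula: Quality Rate = Good Pieces / Total Pieces * 100
Good pieces = 4197 - 366 = 3831
QR = 3831 / 4197 * 100 = 91.3%

91.3%


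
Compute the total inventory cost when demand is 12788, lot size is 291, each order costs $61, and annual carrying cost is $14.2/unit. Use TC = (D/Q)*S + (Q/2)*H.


TC = 12788/291 * 61 + 291/2 * 14.2

$4746.75


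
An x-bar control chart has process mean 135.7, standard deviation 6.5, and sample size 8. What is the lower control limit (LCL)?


LCL = 135.7 - 3 * 6.5 / sqrt(8)

128.81


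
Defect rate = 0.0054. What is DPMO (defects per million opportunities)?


DPMO = defect_rate * 1000000 = 0.0054 * 1000000

5400


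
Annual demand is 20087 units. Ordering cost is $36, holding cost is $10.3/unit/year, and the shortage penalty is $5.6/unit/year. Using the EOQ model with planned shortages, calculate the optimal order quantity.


Formula: EOQ* = sqrt(2DS/H) * sqrt((H+P)/P)
Base EOQ = sqrt(2*20087*36/10.3) = 374.72 units
Correction = sqrt((10.3+5.6)/5.6) = 1.68502
EOQ* = 374.72 * 1.68502 = 631.4 units

631.4 units


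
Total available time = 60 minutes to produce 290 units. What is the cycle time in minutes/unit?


Formula: CT = Available Time / Number of Units
CT = 60 min / 290 units
CT = 0.21 min/unit

0.21 min/unit


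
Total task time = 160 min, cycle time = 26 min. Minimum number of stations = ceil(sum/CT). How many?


Formula: N_min = ceil(Sum of Task Times / Cycle Time)
N_min = ceil(160 min / 26 min) = ceil(6.1538)
N_min = 7 stations

7


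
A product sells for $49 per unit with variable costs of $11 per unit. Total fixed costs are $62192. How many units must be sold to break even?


Formula: BEQ = Fixed Costs / (Price - Variable Cost)
Contribution margin = $49 - $11 = $38/unit
BEQ = ceil($62192 / $38/unit) = ceil(1636.63) = 1637 units

1637 units


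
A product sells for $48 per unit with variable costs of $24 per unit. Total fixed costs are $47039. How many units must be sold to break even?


Formula: BEQ = Fixed Costs / (Price - Variable Cost)
Contribution margin = $48 - $24 = $24/unit
BEQ = ceil($47039 / $24/unit) = ceil(1959.96) = 1960 units

1960 units


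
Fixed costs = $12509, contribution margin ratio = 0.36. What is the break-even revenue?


Formula: BER = Fixed Costs / Contribution Margin Ratio
BER = $12509 / 0.36
BER = $34747.22 (to the nearest cent)

$34747.22


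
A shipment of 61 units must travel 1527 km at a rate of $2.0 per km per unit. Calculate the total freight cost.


TC = dist * cost * units = 1527 * 2.0 * 61 = $186294.00

$186294.00


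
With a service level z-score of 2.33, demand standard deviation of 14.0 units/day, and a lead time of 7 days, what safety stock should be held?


Formula: SS = z * sigma_d * sqrt(LT)
sqrt(LT) = sqrt(7) = 2.6458
SS = 2.33 * 14.0 * 2.6458
SS = 86.3 units

86.3 units


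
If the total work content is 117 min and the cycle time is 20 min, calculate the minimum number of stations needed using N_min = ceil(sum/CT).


Formula: N_min = ceil(Sum of Task Times / Cycle Time)
N_min = ceil(117 min / 20 min) = ceil(5.85)
N_min = 6 stations

6


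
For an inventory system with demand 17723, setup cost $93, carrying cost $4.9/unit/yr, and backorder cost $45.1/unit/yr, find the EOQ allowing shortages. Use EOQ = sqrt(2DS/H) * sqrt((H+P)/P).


Formula: EOQ* = sqrt(2DS/H) * sqrt((H+P)/P)
Base EOQ = sqrt(2*17723*93/4.9) = 820.21 units
Correction = sqrt((4.9+45.1)/45.1) = 1.05292
EOQ* = 820.21 * 1.05292 = 863.6 units

863.6 units


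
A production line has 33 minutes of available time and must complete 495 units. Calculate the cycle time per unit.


Formula: CT = Available Time / Number of Units
CT = 33 min / 495 units
CT = 0.07 min/unit

0.07 min/unit


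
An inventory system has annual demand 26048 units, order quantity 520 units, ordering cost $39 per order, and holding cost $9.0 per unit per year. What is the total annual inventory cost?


TC = 26048/520 * 39 + 520/2 * 9.0

$4293.60


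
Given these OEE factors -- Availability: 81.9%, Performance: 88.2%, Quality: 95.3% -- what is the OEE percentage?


Formula: OEE = Availability * Performance * Quality / 10000
A * P = 81.9% * 88.2% / 100 = 72.24%
OEE = 72.24% * 95.3% / 100 = 68.8%

68.8%


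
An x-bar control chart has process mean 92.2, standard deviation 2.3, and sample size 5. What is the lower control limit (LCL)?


LCL = 92.2 - 3 * 2.3 / sqrt(5)

89.11


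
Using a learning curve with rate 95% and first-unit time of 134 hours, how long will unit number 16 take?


Formula: T_n = T_1 * (learning_rate)^(log2(n)) where learning_rate = rate/100
Doublings = log2(16) = 4
T_n = 134 * 0.95^4
T_n = 134 * 0.8145 = 109.1 hours

109.1 hours


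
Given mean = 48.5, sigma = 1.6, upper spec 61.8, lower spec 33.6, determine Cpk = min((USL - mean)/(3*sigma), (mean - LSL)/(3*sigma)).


Cpu = (61.8 - 48.5) / (3 * 1.6) = 2.77
Cpl = (48.5 - 33.6) / (3 * 1.6) = 3.1
Cpk = min(2.77, 3.1) = 2.77

2.77


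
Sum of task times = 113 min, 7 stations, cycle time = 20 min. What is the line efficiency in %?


Formula: Efficiency = Sum of Task Times / (N_stations * CT) * 100
Total station capacity = 7 stations * 20 min = 140 min
Efficiency = 113 / 140 * 100 = 80.7%

80.7%


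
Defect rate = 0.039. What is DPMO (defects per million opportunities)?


DPMO = defect_rate * 1000000 = 0.039 * 1000000

39000


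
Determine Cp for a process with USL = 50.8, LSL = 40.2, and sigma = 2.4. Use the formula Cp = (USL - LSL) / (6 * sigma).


Cp = (50.8 - 40.2) / (6 * 2.4)

0.74


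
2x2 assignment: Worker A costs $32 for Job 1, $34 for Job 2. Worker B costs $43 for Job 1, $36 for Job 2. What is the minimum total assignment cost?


Option 1: A->1 + B->2 = $32 + $36 = $68
Option 2: A->2 + B->1 = $34 + $43 = $77
Min cost = min($68, $77) = $68

$68


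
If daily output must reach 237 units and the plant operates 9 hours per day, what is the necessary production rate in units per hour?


Formula: Production Rate = Daily Demand / Available Hours
Rate = 237 units/day / 9 hours/day
Rate = 26.3 units/hour

26.3 units/hour


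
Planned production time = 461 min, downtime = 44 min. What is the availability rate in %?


Formula: Availability = (Planned Time - Downtime) / Planned Time * 100
Uptime = 461 - 44 = 417 min
Availability = 417 / 461 * 100 = 90.5%

90.5%


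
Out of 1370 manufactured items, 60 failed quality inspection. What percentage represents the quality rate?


Formula: Quality Rate = Good Pieces / Total Pieces * 100
Good pieces = 1370 - 60 = 1310
QR = 1310 / 1370 * 100 = 95.6%

95.6%


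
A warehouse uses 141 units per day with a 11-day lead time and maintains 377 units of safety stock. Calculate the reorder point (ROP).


Formula: ROP = (Daily Demand * Lead Time) + Safety Stock
Demand during lead time = 141 * 11 = 1551 units
ROP = 1551 + 377 = 1928 units

1928 units


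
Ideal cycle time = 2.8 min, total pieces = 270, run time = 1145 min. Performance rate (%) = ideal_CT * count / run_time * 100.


Formula: Performance = (Ideal CT * Total Count) / Run Time * 100
Ideal output time = 2.8 * 270 = 756.0 min
Performance = 756.0 / 1145 * 100 = 66.0%

66.0%


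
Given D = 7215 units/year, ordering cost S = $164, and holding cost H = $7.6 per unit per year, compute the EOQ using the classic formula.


Formula: EOQ = sqrt(2 * D * S / H)
Numerator: 2 * 7215 * 164 = 2366520
2DS/H = 2366520 / 7.6 = 311384.2
EOQ = sqrt(311384.2) = 558.0 units

558.0 units


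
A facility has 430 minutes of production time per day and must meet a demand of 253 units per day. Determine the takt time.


Formula: Takt Time = Available Production Time / Customer Demand
Takt = 430 min/day / 253 units/day
Takt = 1.7 min/unit

1.7 min/unit


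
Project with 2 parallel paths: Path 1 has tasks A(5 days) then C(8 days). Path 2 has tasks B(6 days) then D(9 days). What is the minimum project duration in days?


Path 1 = 5 + 8 = 13 days
Path 2 = 6 + 9 = 15 days
Duration = max(13, 15) = 15 days

15 days


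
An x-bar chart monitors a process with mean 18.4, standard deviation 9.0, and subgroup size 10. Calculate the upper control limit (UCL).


UCL = 18.4 + 3 * 9.0 / sqrt(10)

26.94


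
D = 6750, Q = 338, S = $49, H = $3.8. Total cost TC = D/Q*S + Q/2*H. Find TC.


TC = 6750/338 * 49 + 338/2 * 3.8

$1620.75


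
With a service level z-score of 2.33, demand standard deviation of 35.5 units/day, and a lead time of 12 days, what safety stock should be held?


Formula: SS = z * sigma_d * sqrt(LT)
sqrt(LT) = sqrt(12) = 3.4641
SS = 2.33 * 35.5 * 3.4641
SS = 286.5 units

286.5 units


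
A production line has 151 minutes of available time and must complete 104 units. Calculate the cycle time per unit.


Formula: CT = Available Time / Number of Units
CT = 151 min / 104 units
CT = 1.45 min/unit

1.45 min/unit


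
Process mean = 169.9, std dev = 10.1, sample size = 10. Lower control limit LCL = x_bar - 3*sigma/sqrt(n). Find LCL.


LCL = 169.9 - 3 * 10.1 / sqrt(10)

160.32


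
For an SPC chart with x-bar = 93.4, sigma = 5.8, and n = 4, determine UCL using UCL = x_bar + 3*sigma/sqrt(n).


UCL = 93.4 + 3 * 5.8 / sqrt(4)

102.1


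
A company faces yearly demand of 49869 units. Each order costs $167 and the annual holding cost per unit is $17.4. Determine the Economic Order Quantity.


Formula: EOQ = sqrt(2 * D * S / H)
Numerator: 2 * 49869 * 167 = 16656246
2DS/H = 16656246 / 17.4 = 957255.5
EOQ = sqrt(957255.5) = 978.4 units

978.4 units


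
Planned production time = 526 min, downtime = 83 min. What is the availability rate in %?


Formula: Availability = (Planned Time - Downtime) / Planned Time * 100
Uptime = 526 - 83 = 443 min
Availability = 443 / 526 * 100 = 84.2%

84.2%


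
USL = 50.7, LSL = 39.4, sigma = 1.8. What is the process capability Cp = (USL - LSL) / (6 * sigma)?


Cp = (50.7 - 39.4) / (6 * 1.8)

1.05


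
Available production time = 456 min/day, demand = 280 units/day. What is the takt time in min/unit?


Formula: Takt Time = Available Production Time / Customer Demand
Takt = 456 min/day / 280 units/day
Takt = 1.63 min/unit

1.63 min/unit


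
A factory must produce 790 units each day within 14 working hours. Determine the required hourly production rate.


Formula: Production Rate = Daily Demand / Available Hours
Rate = 790 units/day / 14 hours/day
Rate = 56.4 units/hour

56.4 units/hour


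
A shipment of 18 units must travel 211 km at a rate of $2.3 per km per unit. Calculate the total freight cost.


TC = dist * cost * units = 211 * 2.3 * 18 = $8735.40

$8735.40


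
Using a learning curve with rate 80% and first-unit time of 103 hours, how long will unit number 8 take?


Formula: T_n = T_1 * (learning_rate)^(log2(n)) where learning_rate = rate/100
Doublings = log2(8) = 3
T_n = 103 * 0.8^3
T_n = 103 * 0.512 = 52.7 hours

52.7 hours


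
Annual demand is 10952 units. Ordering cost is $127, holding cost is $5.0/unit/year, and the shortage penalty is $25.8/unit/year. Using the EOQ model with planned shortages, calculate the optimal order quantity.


Formula: EOQ* = sqrt(2DS/H) * sqrt((H+P)/P)
Base EOQ = sqrt(2*10952*127/5.0) = 745.9 units
Correction = sqrt((5.0+25.8)/25.8) = 1.09261
EOQ* = 745.9 * 1.09261 = 815.0 units

815.0 units


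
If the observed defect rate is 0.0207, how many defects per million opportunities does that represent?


DPMO = defect_rate * 1000000 = 0.0207 * 1000000

20700


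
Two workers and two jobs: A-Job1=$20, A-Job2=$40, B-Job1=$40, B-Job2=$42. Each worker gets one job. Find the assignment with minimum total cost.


Option 1: A->1 + B->2 = $20 + $42 = $62
Option 2: A->2 + B->1 = $40 + $40 = $80
Min cost = min($62, $80) = $62

$62


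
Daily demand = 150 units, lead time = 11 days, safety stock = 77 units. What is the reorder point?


Formula: ROP = (Daily Demand * Lead Time) + Safety Stock
Demand during lead time = 150 * 11 = 1650 units
ROP = 1650 + 77 = 1727 units

1727 units


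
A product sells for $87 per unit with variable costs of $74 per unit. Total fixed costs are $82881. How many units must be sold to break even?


Formula: BEQ = Fixed Costs / (Price - Variable Cost)
Contribution margin = $87 - $74 = $13/unit
BEQ = ceil($82881 / $13/unit) = ceil(6375.46) = 6376 units

6376 units


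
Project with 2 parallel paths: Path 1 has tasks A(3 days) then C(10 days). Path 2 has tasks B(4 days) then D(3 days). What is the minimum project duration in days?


Path 1 = 3 + 10 = 13 days
Path 2 = 4 + 3 = 7 days
Duration = max(13, 7) = 13 days

13 days


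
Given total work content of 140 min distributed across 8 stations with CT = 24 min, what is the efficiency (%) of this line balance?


Formula: Efficiency = Sum of Task Times / (N_stations * CT) * 100
Total station capacity = 8 stations * 24 min = 192 min
Efficiency = 140 / 192 * 100 = 72.9%

72.9%


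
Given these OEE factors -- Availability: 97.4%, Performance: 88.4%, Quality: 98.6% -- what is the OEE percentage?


Formula: OEE = Availability * Performance * Quality / 10000
A * P = 97.4% * 88.4% / 100 = 86.1%
OEE = 86.1% * 98.6% / 100 = 84.9%

84.9%


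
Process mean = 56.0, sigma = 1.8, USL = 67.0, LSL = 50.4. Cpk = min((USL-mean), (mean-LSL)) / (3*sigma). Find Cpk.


Cpu = (67.0 - 56.0) / (3 * 1.8) = 2.04
Cpl = (56.0 - 50.4) / (3 * 1.8) = 1.04
Cpk = min(2.04, 1.04) = 1.04

1.04


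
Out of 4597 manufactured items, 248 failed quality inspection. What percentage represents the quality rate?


Formula: Quality Rate = Good Pieces / Total Pieces * 100
Good pieces = 4597 - 248 = 4349
QR = 4349 / 4597 * 100 = 94.6%

94.6%


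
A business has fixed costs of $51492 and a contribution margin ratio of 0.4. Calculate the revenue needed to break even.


Formula: BER = Fixed Costs / Contribution Margin Ratio
BER = $51492 / 0.4
BER = $128730.00 (to the nearest cent)

$128730.00


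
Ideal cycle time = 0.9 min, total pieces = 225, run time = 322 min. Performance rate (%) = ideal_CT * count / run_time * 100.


Formula: Performance = (Ideal CT * Total Count) / Run Time * 100
Ideal output time = 0.9 * 225 = 202.5 min
Performance = 202.5 / 322 * 100 = 62.9%

62.9%


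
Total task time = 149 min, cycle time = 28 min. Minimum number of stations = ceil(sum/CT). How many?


Formula: N_min = ceil(Sum of Task Times / Cycle Time)
N_min = ceil(149 min / 28 min) = ceil(5.3214)
N_min = 6 stations

6


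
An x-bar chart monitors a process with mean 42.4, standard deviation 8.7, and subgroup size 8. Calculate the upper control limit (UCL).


UCL = 42.4 + 3 * 8.7 / sqrt(8)

51.63


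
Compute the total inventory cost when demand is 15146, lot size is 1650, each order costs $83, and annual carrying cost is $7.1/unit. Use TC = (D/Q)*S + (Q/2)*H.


TC = 15146/1650 * 83 + 1650/2 * 7.1

$6619.39


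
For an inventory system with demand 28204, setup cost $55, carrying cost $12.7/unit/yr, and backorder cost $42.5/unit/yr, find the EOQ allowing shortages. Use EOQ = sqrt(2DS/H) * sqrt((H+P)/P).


Formula: EOQ* = sqrt(2DS/H) * sqrt((H+P)/P)
Base EOQ = sqrt(2*28204*55/12.7) = 494.25 units
Correction = sqrt((12.7+42.5)/42.5) = 1.13966
EOQ* = 494.25 * 1.13966 = 563.3 units

563.3 units


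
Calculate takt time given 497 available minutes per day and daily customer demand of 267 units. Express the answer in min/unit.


Formula: Takt Time = Available Production Time / Customer Demand
Takt = 497 min/day / 267 units/day
Takt = 1.86 min/unit

1.86 min/unit


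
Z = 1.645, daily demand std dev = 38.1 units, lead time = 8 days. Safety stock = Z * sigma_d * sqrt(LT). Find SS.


Formula: SS = z * sigma_d * sqrt(LT)
sqrt(LT) = sqrt(8) = 2.8284
SS = 1.645 * 38.1 * 2.8284
SS = 177.3 units

177.3 units


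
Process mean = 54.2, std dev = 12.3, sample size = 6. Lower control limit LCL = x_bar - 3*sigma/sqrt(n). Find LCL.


LCL = 54.2 - 3 * 12.3 / sqrt(6)

39.14


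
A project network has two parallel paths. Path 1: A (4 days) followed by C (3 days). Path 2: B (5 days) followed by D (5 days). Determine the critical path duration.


Path 1 = 4 + 3 = 7 days
Path 2 = 5 + 5 = 10 days
Duration = max(7, 10) = 10 days

10 days


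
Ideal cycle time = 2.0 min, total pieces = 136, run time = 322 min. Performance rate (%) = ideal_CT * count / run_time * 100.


Formula: Performance = (Ideal CT * Total Count) / Run Time * 100
Ideal output time = 2.0 * 136 = 272.0 min
Performance = 272.0 / 322 * 100 = 84.5%

84.5%


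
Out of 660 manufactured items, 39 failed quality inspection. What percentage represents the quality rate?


Formula: Quality Rate = Good Pieces / Total Pieces * 100
Good pieces = 660 - 39 = 621
QR = 621 / 660 * 100 = 94.1%

94.1%


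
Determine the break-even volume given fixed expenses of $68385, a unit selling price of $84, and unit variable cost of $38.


Formula: BEQ = Fixed Costs / (Price - Variable Cost)
Contribution margin = $84 - $38 = $46/unit
BEQ = ceil($68385 / $46/unit) = ceil(1486.63) = 1487 units

1487 units


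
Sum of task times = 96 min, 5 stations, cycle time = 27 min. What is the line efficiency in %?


Formula: Efficiency = Sum of Task Times / (N_stations * CT) * 100
Total station capacity = 5 stations * 27 min = 135 min
Efficiency = 96 / 135 * 100 = 71.1%

71.1%


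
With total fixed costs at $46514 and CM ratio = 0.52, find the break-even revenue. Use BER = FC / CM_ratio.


Formula: BER = Fixed Costs / Contribution Margin Ratio
BER = $46514 / 0.52
BER = $89450.00 (to the nearest cent)

$89450.00


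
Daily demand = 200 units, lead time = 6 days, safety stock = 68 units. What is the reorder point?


Formula: ROP = (Daily Demand * Lead Time) + Safety Stock
Demand during lead time = 200 * 6 = 1200 units
ROP = 1200 + 68 = 1268 units

1268 units


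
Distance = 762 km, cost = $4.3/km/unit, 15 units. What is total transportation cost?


TC = dist * cost * units = 762 * 4.3 * 15 = $49149.00

$49149.00


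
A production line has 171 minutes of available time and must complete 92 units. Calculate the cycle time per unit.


Formula: CT = Available Time / Number of Units
CT = 171 min / 92 units
CT = 1.86 min/unit

1.86 min/unit


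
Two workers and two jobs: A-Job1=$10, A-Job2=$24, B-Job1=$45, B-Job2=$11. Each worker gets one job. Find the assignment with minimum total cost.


Option 1: A->1 + B->2 = $10 + $11 = $21
Option 2: A->2 + B->1 = $24 + $45 = $69
Min cost = min($21, $69) = $21

$21


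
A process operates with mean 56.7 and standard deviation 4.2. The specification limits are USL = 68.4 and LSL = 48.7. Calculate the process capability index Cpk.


Cpu = (68.4 - 56.7) / (3 * 4.2) = 0.93
Cpl = (56.7 - 48.7) / (3 * 4.2) = 0.63
Cpk = min(0.93, 0.63) = 0.63

0.63


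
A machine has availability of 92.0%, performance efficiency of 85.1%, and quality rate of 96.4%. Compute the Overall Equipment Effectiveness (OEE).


Formula: OEE = Availability * Performance * Quality / 10000
A * P = 92.0% * 85.1% / 100 = 78.29%
OEE = 78.29% * 96.4% / 100 = 75.5%

75.5%


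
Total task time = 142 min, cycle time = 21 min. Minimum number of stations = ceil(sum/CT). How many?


Formula: N_min = ceil(Sum of Task Times / Cycle Time)
N_min = ceil(142 min / 21 min) = ceil(6.7619)
N_min = 7 stations

7


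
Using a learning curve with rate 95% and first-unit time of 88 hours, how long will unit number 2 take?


Formula: T_n = T_1 * (learning_rate)^(log2(n)) where learning_rate = rate/100
Doublings = log2(2) = 1
T_n = 88 * 0.95^1
T_n = 88 * 0.95 = 83.6 hours

83.6 hours


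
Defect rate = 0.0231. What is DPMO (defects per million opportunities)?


DPMO = defect_rate * 1000000 = 0.0231 * 1000000

23100


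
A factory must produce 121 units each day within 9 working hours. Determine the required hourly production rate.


Formula: Production Rate = Daily Demand / Available Hours
Rate = 121 units/day / 9 hours/day
Rate = 13.4 units/hour

13.4 units/hour


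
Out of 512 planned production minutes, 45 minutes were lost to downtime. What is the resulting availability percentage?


Formula: Availability = (Planned Time - Downtime) / Planned Time * 100
Uptime = 512 - 45 = 467 min
Availability = 467 / 512 * 100 = 91.2%

91.2%


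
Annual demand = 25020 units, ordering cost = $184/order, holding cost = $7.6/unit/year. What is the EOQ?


Formula: EOQ = sqrt(2 * D * S / H)
Numerator: 2 * 25020 * 184 = 9207360
2DS/H = 9207360 / 7.6 = 1211494.7
EOQ = sqrt(1211494.7) = 1100.7 units

1100.7 units


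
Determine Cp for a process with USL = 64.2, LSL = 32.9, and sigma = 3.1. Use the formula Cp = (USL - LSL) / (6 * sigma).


Cp = (64.2 - 32.9) / (6 * 3.1)

1.68


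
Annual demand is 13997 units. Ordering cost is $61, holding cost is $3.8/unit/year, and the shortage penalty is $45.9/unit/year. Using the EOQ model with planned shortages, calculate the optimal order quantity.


Formula: EOQ* = sqrt(2DS/H) * sqrt((H+P)/P)
Base EOQ = sqrt(2*13997*61/3.8) = 670.36 units
Correction = sqrt((3.8+45.9)/45.9) = 1.04057
EOQ* = 670.36 * 1.04057 = 697.6 units

697.6 units


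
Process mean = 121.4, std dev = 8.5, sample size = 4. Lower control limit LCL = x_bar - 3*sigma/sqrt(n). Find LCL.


LCL = 121.4 - 3 * 8.5 / sqrt(4)

108.65


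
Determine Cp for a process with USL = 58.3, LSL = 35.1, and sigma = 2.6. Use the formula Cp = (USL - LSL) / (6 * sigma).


Cp = (58.3 - 35.1) / (6 * 2.6)

1.49


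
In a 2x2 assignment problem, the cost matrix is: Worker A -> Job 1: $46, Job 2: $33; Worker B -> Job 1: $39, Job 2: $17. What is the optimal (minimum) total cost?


Option 1: A->1 + B->2 = $46 + $17 = $63
Option 2: A->2 + B->1 = $33 + $39 = $72
Min cost = min($63, $72) = $63

$63


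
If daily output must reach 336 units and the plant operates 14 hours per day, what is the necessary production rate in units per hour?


Formula: Production Rate = Daily Demand / Available Hours
Rate = 336 units/day / 14 hours/day
Rate = 24.0 units/hour

24.0 units/hour


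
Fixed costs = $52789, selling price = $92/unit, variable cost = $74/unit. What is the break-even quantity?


Formula: BEQ = Fixed Costs / (Price - Variable Cost)
Contribution margin = $92 - $74 = $18/unit
BEQ = ceil($52789 / $18/unit) = ceil(2932.72) = 2933 units

2933 units


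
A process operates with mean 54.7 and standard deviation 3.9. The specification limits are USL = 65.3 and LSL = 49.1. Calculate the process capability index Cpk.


Cpu = (65.3 - 54.7) / (3 * 3.9) = 0.91
Cpl = (54.7 - 49.1) / (3 * 3.9) = 0.48
Cpk = min(0.91, 0.48) = 0.48

0.48


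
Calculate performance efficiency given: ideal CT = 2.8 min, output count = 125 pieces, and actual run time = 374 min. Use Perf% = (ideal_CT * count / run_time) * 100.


Formula: Performance = (Ideal CT * Total Count) / Run Time * 100
Ideal output time = 2.8 * 125 = 350.0 min
Performance = 350.0 / 374 * 100 = 93.6%

93.6%


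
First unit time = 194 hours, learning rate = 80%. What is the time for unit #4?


Formula: T_n = T_1 * (learning_rate)^(log2(n)) where learning_rate = rate/100
Doublings = log2(4) = 2
T_n = 194 * 0.8^2
T_n = 194 * 0.64 = 124.2 hours

124.2 hours


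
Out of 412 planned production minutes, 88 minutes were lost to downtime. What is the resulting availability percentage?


Formula: Availability = (Planned Time - Downtime) / Planned Time * 100
Uptime = 412 - 88 = 324 min
Availability = 324 / 412 * 100 = 78.6%

78.6%


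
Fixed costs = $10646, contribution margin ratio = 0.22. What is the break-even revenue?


Formula: BER = Fixed Costs / Contribution Margin Ratio
BER = $10646 / 0.22
BER = $48390.91 (to the nearest cent)

$48390.91


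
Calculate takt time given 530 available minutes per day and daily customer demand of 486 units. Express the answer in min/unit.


Formula: Takt Time = Available Production Time / Customer Demand
Takt = 530 min/day / 486 units/day
Takt = 1.09 min/unit

1.09 min/unit


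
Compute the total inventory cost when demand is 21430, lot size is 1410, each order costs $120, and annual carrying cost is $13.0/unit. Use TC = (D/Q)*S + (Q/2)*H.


TC = 21430/1410 * 120 + 1410/2 * 13.0

$10988.83


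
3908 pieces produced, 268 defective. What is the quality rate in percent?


Formula: Quality Rate = Good Pieces / Total Pieces * 100
Good pieces = 3908 - 268 = 3640
QR = 3640 / 3908 * 100 = 93.1%

93.1%


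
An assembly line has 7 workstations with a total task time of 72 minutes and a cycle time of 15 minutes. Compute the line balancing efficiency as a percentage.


Formula: Efficiency = Sum of Task Times / (N_stations * CT) * 100
Total station capacity = 7 stations * 15 min = 105 min
Efficiency = 72 / 105 * 100 = 68.6%

68.6%


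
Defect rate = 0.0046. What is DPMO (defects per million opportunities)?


DPMO = defect_rate * 1000000 = 0.0046 * 1000000

4600


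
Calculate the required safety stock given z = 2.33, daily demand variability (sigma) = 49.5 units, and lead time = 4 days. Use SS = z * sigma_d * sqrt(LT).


Formula: SS = z * sigma_d * sqrt(LT)
sqrt(LT) = sqrt(4) = 2.0
SS = 2.33 * 49.5 * 2.0
SS = 230.7 units

230.7 units


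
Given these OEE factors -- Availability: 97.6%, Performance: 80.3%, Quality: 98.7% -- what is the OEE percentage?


Formula: OEE = Availability * Performance * Quality / 10000
A * P = 97.6% * 80.3% / 100 = 78.37%
OEE = 78.37% * 98.7% / 100 = 77.4%

77.4%


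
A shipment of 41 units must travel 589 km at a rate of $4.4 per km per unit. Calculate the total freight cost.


TC = dist * cost * units = 589 * 4.4 * 41 = $106255.60

$106255.60


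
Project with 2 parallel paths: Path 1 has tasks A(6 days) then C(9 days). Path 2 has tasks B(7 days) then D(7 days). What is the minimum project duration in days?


Path 1 = 6 + 9 = 15 days
Path 2 = 7 + 7 = 14 days
Duration = max(15, 14) = 15 days

15 days


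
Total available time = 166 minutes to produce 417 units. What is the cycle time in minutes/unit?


Formula: CT = Available Time / Number of Units
CT = 166 min / 417 units
CT = 0.4 min/unit

0.4 min/unit


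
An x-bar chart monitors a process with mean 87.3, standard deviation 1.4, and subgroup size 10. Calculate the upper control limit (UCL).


UCL = 87.3 + 3 * 1.4 / sqrt(10)

88.63


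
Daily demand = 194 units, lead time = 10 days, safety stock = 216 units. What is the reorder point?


Formula: ROP = (Daily Demand * Lead Time) + Safety Stock
Demand during lead time = 194 * 10 = 1940 units
ROP = 1940 + 216 = 2156 units

2156 units


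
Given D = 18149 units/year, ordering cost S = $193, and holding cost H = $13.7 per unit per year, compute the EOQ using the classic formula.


Formula: EOQ = sqrt(2 * D * S / H)
Numerator: 2 * 18149 * 193 = 7005514
2DS/H = 7005514 / 13.7 = 511351.4
EOQ = sqrt(511351.4) = 715.1 units

715.1 units


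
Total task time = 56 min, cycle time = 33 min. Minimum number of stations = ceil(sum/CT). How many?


Formula: N_min = ceil(Sum of Task Times / Cycle Time)
N_min = ceil(56 min / 33 min) = ceil(1.697)
N_min = 2 stations

2


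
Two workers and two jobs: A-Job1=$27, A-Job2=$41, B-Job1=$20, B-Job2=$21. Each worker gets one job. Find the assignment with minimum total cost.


Option 1: A->1 + B->2 = $27 + $21 = $48
Option 2: A->2 + B->1 = $41 + $20 = $61
Min cost = min($48, $61) = $48

$48


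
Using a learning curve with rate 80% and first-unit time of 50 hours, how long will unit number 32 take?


Formula: T_n = T_1 * (learning_rate)^(log2(n)) where learning_rate = rate/100
Doublings = log2(32) = 5
T_n = 50 * 0.8^5
T_n = 50 * 0.3277 = 16.4 hours

16.4 hours


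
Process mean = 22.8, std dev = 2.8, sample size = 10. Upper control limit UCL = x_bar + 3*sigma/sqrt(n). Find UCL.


UCL = 22.8 + 3 * 2.8 / sqrt(10)

25.46


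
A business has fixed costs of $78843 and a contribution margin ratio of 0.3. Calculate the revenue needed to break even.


Formula: BER = Fixed Costs / Contribution Margin Ratio
BER = $78843 / 0.3
BER = $262810.00 (to the nearest cent)

$262810.00


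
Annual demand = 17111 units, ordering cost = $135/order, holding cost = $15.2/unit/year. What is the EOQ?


Formula: EOQ = sqrt(2 * D * S / H)
Numerator: 2 * 17111 * 135 = 4619970
2DS/H = 4619970 / 15.2 = 303945.4
EOQ = sqrt(303945.4) = 551.3 units

551.3 units


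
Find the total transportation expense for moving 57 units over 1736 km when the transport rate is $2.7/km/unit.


TC = dist * cost * units = 1736 * 2.7 * 57 = $267170.40

$267170.40


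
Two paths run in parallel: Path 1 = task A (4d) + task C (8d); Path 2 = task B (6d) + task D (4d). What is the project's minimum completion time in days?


Path 1 = 4 + 8 = 12 days
Path 2 = 6 + 4 = 10 days
Duration = max(12, 10) = 12 days

12 days


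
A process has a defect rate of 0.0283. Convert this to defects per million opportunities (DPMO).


DPMO = defect_rate * 1000000 = 0.0283 * 1000000

28300


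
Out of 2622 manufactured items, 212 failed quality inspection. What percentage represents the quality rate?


Formula: Quality Rate = Good Pieces / Total Pieces * 100
Good pieces = 2622 - 212 = 2410
QR = 2410 / 2622 * 100 = 91.9%

91.9%


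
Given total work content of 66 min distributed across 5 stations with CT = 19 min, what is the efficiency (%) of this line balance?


Formula: Efficiency = Sum of Task Times / (N_stations * CT) * 100
Total station capacity = 5 stations * 19 min = 95 min
Efficiency = 66 / 95 * 100 = 69.5%

69.5%


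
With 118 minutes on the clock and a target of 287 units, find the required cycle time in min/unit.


Formula: CT = Available Time / Number of Units
CT = 118 min / 287 units
CT = 0.41 min/unit

0.41 min/unit


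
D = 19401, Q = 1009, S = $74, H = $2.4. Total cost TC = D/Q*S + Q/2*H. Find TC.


TC = 19401/1009 * 74 + 1009/2 * 2.4

$2633.67


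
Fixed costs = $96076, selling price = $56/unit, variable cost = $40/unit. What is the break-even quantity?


Formula: BEQ = Fixed Costs / (Price - Variable Cost)
Contribution margin = $56 - $40 = $16/unit
BEQ = ceil($96076 / $16/unit) = ceil(6004.75) = 6005 units

6005 units


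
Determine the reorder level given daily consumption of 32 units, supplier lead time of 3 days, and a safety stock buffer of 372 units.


Formula: ROP = (Daily Demand * Lead Time) + Safety Stock
Demand during lead time = 32 * 3 = 96 units
ROP = 96 + 372 = 468 units

468 units


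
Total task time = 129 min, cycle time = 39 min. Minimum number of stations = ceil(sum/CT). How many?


Formula: N_min = ceil(Sum of Task Times / Cycle Time)
N_min = ceil(129 min / 39 min) = ceil(3.3077)
N_min = 4 stations

4


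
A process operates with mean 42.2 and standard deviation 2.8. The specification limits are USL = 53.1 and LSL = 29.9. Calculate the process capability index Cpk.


Cpu = (53.1 - 42.2) / (3 * 2.8) = 1.3
Cpl = (42.2 - 29.9) / (3 * 2.8) = 1.46
Cpk = min(1.3, 1.46) = 1.3

1.3


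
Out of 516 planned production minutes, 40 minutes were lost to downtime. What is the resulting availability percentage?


Formula: Availability = (Planned Time - Downtime) / Planned Time * 100
Uptime = 516 - 40 = 476 min
Availability = 476 / 516 * 100 = 92.2%

92.2%


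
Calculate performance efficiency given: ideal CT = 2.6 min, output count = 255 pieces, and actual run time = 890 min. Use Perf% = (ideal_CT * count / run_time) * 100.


Formula: Performance = (Ideal CT * Total Count) / Run Time * 100
Ideal output time = 2.6 * 255 = 663.0 min
Performance = 663.0 / 890 * 100 = 74.5%

74.5%


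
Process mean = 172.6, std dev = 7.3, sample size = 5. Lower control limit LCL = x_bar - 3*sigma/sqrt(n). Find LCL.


LCL = 172.6 - 3 * 7.3 / sqrt(5)

162.81


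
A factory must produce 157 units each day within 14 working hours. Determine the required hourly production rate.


Formula: Production Rate = Daily Demand / Available Hours
Rate = 157 units/day / 14 hours/day
Rate = 11.2 units/hour

11.2 units/hour


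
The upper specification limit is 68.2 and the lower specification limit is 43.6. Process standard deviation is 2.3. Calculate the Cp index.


Cp = (68.2 - 43.6) / (6 * 2.3)

1.78


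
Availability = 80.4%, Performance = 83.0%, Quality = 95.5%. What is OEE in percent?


Formula: OEE = Availability * Performance * Quality / 10000
A * P = 80.4% * 83.0% / 100 = 66.73%
OEE = 66.73% * 95.5% / 100 = 63.7%

63.7%


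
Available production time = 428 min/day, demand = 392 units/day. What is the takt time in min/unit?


Formula: Takt Time = Available Production Time / Customer Demand
Takt = 428 min/day / 392 units/day
Takt = 1.09 min/unit

1.09 min/unit


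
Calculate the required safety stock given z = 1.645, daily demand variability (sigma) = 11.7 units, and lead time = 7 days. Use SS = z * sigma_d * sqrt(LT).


Formula: SS = z * sigma_d * sqrt(LT)
sqrt(LT) = sqrt(7) = 2.6458
SS = 1.645 * 11.7 * 2.6458
SS = 50.9 units

50.9 units


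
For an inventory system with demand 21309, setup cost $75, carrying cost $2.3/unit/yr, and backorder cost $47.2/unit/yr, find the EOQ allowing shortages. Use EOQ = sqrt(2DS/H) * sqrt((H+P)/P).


Formula: EOQ* = sqrt(2DS/H) * sqrt((H+P)/P)
Base EOQ = sqrt(2*21309*75/2.3) = 1178.86 units
Correction = sqrt((2.3+47.2)/47.2) = 1.02407
EOQ* = 1178.86 * 1.02407 = 1207.2 units

1207.2 units


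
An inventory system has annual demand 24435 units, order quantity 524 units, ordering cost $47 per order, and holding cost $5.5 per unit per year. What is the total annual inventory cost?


TC = 24435/524 * 47 + 524/2 * 5.5

$3632.69


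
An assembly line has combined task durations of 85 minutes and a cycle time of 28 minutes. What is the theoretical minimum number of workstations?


Formula: N_min = ceil(Sum of Task Times / Cycle Time)
N_min = ceil(85 min / 28 min) = ceil(3.0357)
N_min = 4 stations

4


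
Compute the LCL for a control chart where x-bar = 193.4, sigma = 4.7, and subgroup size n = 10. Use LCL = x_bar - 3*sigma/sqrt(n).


LCL = 193.4 - 3 * 4.7 / sqrt(10)

188.94


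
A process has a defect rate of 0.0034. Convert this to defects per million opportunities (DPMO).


DPMO = defect_rate * 1000000 = 0.0034 * 1000000

3400


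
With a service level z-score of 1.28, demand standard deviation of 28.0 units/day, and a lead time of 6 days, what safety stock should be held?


Formula: SS = z * sigma_d * sqrt(LT)
sqrt(LT) = sqrt(6) = 2.4495
SS = 1.28 * 28.0 * 2.4495
SS = 87.8 units

87.8 units


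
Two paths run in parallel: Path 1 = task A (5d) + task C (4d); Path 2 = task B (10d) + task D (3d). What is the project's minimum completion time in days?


Path 1 = 5 + 4 = 9 days
Path 2 = 10 + 3 = 13 days
Duration = max(9, 13) = 13 days

13 days


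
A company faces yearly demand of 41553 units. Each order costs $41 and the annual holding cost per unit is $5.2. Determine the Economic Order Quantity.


Formula: EOQ = sqrt(2 * D * S / H)
Numerator: 2 * 41553 * 41 = 3407346
2DS/H = 3407346 / 5.2 = 655258.8
EOQ = sqrt(655258.8) = 809.5 units

809.5 units


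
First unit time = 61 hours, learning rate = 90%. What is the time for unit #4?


Formula: T_n = T_1 * (learning_rate)^(log2(n)) where learning_rate = rate/100
Doublings = log2(4) = 2
T_n = 61 * 0.9^2
T_n = 61 * 0.81 = 49.4 hours

49.4 hours


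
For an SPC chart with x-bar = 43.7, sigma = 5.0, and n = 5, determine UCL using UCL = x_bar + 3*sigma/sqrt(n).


UCL = 43.7 + 3 * 5.0 / sqrt(5)

50.41


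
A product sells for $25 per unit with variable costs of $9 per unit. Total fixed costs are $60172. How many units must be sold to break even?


Formula: BEQ = Fixed Costs / (Price - Variable Cost)
Contribution margin = $25 - $9 = $16/unit
BEQ = ceil($60172 / $16/unit) = ceil(3760.75) = 3761 units

3761 units


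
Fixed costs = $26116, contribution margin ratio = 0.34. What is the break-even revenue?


Formula: BER = Fixed Costs / Contribution Margin Ratio
BER = $26116 / 0.34
BER = $76811.76 (to the nearest cent)

$76811.76


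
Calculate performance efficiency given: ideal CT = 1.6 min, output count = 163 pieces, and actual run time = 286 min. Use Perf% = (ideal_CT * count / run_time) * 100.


Formula: Performance = (Ideal CT * Total Count) / Run Time * 100
Ideal output time = 1.6 * 163 = 260.8 min
Performance = 260.8 / 286 * 100 = 91.2%

91.2%


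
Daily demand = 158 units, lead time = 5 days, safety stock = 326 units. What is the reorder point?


Formula: ROP = (Daily Demand * Lead Time) + Safety Stock
Demand during lead time = 158 * 5 = 790 units
ROP = 790 + 326 = 1116 units

1116 units


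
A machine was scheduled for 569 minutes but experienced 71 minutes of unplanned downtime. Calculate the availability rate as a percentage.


Formula: Availability = (Planned Time - Downtime) / Planned Time * 100
Uptime = 569 - 71 = 498 min
Availability = 498 / 569 * 100 = 87.5%

87.5%


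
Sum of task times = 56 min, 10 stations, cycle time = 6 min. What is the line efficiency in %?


Formula: Efficiency = Sum of Task Times / (N_stations * CT) * 100
Total station capacity = 10 stations * 6 min = 60 min
Efficiency = 56 / 60 * 100 = 93.3%

93.3%


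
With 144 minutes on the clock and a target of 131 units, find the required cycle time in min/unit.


Formula: CT = Available Time / Number of Units
CT = 144 min / 131 units
CT = 1.1 min/unit

1.1 min/unit


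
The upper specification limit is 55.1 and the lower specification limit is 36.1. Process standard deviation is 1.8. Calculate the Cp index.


Cp = (55.1 - 36.1) / (6 * 1.8)

1.76


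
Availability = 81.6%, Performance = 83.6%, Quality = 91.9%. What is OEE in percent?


Formula: OEE = Availability * Performance * Quality / 10000
A * P = 81.6% * 83.6% / 100 = 68.22%
OEE = 68.22% * 91.9% / 100 = 62.7%

62.7%


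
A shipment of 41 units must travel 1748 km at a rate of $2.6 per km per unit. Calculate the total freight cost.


TC = dist * cost * units = 1748 * 2.6 * 41 = $186336.80

$186336.80


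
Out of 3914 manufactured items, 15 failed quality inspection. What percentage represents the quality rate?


Formula: Quality Rate = Good Pieces / Total Pieces * 100
Good pieces = 3914 - 15 = 3899
QR = 3899 / 3914 * 100 = 99.6%

99.6%


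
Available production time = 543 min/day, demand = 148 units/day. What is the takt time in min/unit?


Formula: Takt Time = Available Production Time / Customer Demand
Takt = 543 min/day / 148 units/day
Takt = 3.67 min/unit

3.67 min/unit


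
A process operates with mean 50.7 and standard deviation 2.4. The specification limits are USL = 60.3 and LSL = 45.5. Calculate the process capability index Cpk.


Cpu = (60.3 - 50.7) / (3 * 2.4) = 1.33
Cpl = (50.7 - 45.5) / (3 * 2.4) = 0.72
Cpk = min(1.33, 0.72) = 0.72

0.72


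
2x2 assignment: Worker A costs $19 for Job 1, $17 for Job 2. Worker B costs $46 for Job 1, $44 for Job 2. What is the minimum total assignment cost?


Option 1: A->1 + B->2 = $19 + $44 = $63
Option 2: A->2 + B->1 = $17 + $46 = $63
Min cost = min($63, $63) = $63

$63
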